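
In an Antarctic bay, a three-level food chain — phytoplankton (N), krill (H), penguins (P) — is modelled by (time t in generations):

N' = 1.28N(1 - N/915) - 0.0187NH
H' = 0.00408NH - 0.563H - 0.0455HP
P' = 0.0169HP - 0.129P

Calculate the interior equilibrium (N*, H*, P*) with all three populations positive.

From dP/dt = 0: 0.0169H* = 0.129, so H* = 7.63.
From dN/dt = 0: 1.28(1 - N*/915) = 0.0187·7.63, giving N* = 915·(1 - 0.112) = 813.
From dH/dt = 0: 0.00408·813 - 0.563 = 0.0455P*, so P* = 2.75/0.0455 = 60.5.

N* ≈ 813, H* ≈ 7.63, P* ≈ 60.5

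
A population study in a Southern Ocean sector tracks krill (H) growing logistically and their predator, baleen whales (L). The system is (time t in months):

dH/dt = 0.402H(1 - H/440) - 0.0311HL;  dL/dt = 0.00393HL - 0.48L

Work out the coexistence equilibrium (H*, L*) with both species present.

H* ≈ 122, L* ≈ 9.34

From dL/dt = 0 with L > 0: 0.00393H* = 0.48, so H* = 122.
Substitute into dH/dt = 0: 0.402(1 - 122/440) = 0.0311L*.
The bracket is 0.722, giving L* = 0.29/0.0311 = 9.34.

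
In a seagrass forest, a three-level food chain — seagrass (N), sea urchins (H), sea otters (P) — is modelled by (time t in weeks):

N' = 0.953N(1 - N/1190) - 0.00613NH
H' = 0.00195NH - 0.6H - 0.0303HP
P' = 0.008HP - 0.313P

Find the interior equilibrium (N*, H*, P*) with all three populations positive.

N* ≈ 891, H* ≈ 39.1, P* ≈ 37.5

From dP/dt = 0: 0.008H* = 0.313, so H* = 39.1.
From dN/dt = 0: 0.953(1 - N*/1190) = 0.00613·39.1, giving N* = 1190·(1 - 0.252) = 891.
From dH/dt = 0: 0.00195·891 - 0.6 = 0.0303P*, so P* = 1.14/0.0303 = 37.5.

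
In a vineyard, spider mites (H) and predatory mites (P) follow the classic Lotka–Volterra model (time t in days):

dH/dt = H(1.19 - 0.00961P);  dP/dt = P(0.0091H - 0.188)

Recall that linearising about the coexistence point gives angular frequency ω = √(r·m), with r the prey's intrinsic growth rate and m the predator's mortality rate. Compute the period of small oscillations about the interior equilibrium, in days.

T ≈ 13.3 days

Here r = 1.19 and m = 0.188, so r·m = 0.224.
ω = √0.224 = 0.473 per day, hence T = 2π/ω ≈ 13.3 days.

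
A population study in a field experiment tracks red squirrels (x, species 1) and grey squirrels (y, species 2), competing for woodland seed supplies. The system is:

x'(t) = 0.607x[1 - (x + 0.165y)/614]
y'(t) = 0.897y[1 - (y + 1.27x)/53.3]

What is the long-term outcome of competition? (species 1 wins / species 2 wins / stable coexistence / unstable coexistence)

species 1 excludes species 2

Compare the nullcline intercepts: K1/α12 = 614/0.165 = 3720 > K2 = 53.3; K2/α21 = 53.3/1.27 = 42 < K1 = 614.
Since the inequalities point opposite ways, species 1 can invade but species 2 cannot.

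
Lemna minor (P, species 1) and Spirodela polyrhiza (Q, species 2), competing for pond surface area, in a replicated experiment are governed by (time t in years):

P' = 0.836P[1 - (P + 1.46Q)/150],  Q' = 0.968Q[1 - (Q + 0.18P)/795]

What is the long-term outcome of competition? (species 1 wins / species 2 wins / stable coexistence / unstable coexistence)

Compare the nullcline intercepts: K1/α12 = 150/1.46 = 103 < K2 = 795; K2/α21 = 795/0.18 = 4420 > K1 = 150.
Since the inequalities point opposite ways, species 2 can invade but species 1 cannot.

species 2 excludes species 1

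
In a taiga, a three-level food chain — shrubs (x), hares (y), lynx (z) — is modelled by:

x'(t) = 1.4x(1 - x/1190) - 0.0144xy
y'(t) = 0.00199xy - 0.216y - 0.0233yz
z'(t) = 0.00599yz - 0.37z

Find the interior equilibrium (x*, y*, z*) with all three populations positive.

From dz/dt = 0: 0.00599y* = 0.37, so y* = 61.8.
From dx/dt = 0: 1.4(1 - x*/1190) = 0.0144·61.8, giving x* = 1190·(1 - 0.635) = 434.
From dy/dt = 0: 0.00199·434 - 0.216 = 0.0233z*, so z* = 0.648/0.0233 = 27.8.

x* ≈ 434, y* ≈ 61.8, z* ≈ 27.8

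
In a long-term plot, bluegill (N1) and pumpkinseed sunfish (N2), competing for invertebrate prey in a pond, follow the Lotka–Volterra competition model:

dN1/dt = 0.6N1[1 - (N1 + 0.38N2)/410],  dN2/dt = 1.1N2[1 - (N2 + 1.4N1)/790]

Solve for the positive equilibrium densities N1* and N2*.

Setting both brackets to zero gives the nullclines N1 + 0.38N2 = 410 and 1.4N1 + N2 = 790.
Substituting N2 = 790 - 1.4N1 into the first: N1(1 - 0.38·1.4) = 410 - 0.38·790.
So N1* = 110/0.468 = 235, and then N2* = 790 - 1.4·235 = 462.

N1* ≈ 235, N2* ≈ 462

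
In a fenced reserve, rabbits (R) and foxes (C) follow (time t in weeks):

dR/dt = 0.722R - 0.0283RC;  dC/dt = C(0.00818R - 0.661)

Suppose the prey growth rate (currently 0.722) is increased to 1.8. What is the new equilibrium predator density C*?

C* ≈ 63.6

At the interior fixed point, setting dR/dt = 0 with R > 0 fixes C* = (prey growth rate)/(RC coefficient) — independent of the other coefficients.
With the change, C* = 1.8/0.0283 = 63.6; it rises from 25.5.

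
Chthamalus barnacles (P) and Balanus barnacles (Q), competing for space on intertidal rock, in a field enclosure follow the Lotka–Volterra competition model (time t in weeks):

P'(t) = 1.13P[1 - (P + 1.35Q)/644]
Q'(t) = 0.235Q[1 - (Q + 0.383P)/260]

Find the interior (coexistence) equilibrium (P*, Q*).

Setting both brackets to zero gives the nullclines P + 1.35Q = 644 and 0.383P + Q = 260.
Substituting Q = 260 - 0.383P into the first: P(1 - 1.35·0.383) = 644 - 1.35·260.
So P* = 293/0.483 = 607, and then Q* = 260 - 0.383·607 = 27.6.

P* ≈ 607, Q* ≈ 27.6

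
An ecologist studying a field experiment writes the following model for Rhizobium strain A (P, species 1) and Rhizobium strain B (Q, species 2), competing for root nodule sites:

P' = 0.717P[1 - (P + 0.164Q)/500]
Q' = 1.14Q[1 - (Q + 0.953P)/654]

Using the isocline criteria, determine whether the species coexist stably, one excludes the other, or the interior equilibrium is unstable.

Compare the nullcline intercepts: K1/α12 = 500/0.164 = 3050 > K2 = 654; K2/α21 = 654/0.953 = 686 > K1 = 500.
Since both inequalities hold, each species can invade when rare, so the interior equilibrium is stable.

stable coexistence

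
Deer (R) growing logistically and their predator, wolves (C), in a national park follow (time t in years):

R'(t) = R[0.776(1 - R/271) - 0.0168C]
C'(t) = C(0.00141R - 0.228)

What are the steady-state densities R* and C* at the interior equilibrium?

R* ≈ 162, C* ≈ 18.6

From dC/dt = 0 with C > 0: 0.00141R* = 0.228, so R* = 162.
Substitute into dR/dt = 0: 0.776(1 - 162/271) = 0.0168C*.
The bracket is 0.403, giving C* = 0.313/0.0168 = 18.6.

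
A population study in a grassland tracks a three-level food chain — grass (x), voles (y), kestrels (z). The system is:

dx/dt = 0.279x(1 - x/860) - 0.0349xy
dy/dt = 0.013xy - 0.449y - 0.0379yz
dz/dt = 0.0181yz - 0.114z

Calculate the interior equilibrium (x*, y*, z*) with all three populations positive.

From dz/dt = 0: 0.0181y* = 0.114, so y* = 6.3.
From dx/dt = 0: 0.279(1 - x*/860) = 0.0349·6.3, giving x* = 860·(1 - 0.788) = 182.
From dy/dt = 0: 0.013·182 - 0.449 = 0.0379z*, so z* = 1.92/0.0379 = 50.7.

x* ≈ 182, y* ≈ 6.3, z* ≈ 50.7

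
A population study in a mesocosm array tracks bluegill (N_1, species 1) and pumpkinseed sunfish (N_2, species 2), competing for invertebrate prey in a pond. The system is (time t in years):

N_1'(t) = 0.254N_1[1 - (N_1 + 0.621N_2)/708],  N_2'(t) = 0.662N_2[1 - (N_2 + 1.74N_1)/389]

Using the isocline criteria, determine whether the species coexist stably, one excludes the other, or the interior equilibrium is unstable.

Compare the nullcline intercepts: K1/α12 = 708/0.621 = 1140 > K2 = 389; K2/α21 = 389/1.74 = 224 < K1 = 708.
Since the inequalities point opposite ways, species 1 can invade but species 2 cannot.

species 1 excludes species 2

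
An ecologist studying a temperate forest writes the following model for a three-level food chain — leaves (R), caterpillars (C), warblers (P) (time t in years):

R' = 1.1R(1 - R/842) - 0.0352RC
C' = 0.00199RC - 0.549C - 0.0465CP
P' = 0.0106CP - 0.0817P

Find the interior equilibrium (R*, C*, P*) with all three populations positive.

R* ≈ 634, C* ≈ 7.71, P* ≈ 15.3

From dP/dt = 0: 0.0106C* = 0.0817, so C* = 7.71.
From dR/dt = 0: 1.1(1 - R*/842) = 0.0352·7.71, giving R* = 842·(1 - 0.247) = 634.
From dC/dt = 0: 0.00199·634 - 0.549 = 0.0465P*, so P* = 0.713/0.0465 = 15.3.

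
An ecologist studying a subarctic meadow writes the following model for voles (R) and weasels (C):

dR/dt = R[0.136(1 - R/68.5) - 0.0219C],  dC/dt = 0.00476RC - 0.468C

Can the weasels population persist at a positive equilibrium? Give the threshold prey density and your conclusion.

The predator equation gives dC/dt > 0 only when R > 0.468/0.00476 = 98.3.
Without the predator, R → K = 68.5. Since 68.5 < 98.3, the predator cannot invade.

Threshold R = 98.3; K < 98.3, so no, the predator goes extinct.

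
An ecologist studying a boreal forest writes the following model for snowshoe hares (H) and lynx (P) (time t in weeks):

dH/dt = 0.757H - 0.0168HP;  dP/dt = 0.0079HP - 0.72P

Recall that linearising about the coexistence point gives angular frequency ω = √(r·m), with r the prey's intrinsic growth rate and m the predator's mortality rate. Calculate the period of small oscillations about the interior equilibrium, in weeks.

Here r = 0.757 and m = 0.72, so r·m = 0.545.
ω = √0.545 = 0.738 per week, hence T = 2π/ω ≈ 8.51 weeks.

T ≈ 8.51 weeks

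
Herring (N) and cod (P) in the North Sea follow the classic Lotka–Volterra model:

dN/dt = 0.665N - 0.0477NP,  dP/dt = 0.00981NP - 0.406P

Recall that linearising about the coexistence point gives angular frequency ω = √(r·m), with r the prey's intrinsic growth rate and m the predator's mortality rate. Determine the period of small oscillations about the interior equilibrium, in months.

T ≈ 12.1 months

Here r = 0.665 and m = 0.406, so r·m = 0.27.
ω = √0.27 = 0.52 per month, hence T = 2π/ω ≈ 12.1 months.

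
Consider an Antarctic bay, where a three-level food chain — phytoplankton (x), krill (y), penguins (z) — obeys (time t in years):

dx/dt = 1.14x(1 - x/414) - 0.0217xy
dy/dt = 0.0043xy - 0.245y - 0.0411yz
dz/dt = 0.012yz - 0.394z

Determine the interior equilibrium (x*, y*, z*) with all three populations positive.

From dz/dt = 0: 0.012y* = 0.394, so y* = 32.8.
From dx/dt = 0: 1.14(1 - x*/414) = 0.0217·32.8, giving x* = 414·(1 - 0.625) = 155.
From dy/dt = 0: 0.0043·155 - 0.245 = 0.0411z*, so z* = 0.423/0.0411 = 10.3.

x* ≈ 155, y* ≈ 32.8, z* ≈ 10.3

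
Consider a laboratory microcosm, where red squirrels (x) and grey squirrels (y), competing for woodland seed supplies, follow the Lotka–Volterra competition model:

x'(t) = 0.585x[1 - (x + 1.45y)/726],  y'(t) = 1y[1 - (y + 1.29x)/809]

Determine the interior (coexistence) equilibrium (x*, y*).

Setting both brackets to zero gives the nullclines x + 1.45y = 726 and 1.29x + y = 809.
Substituting y = 809 - 1.29x into the first: x(1 - 1.45·1.29) = 726 - 1.45·809.
So x* = -447/-0.871 = 514, and then y* = 809 - 1.29·514 = 147.

x* ≈ 514, y* ≈ 147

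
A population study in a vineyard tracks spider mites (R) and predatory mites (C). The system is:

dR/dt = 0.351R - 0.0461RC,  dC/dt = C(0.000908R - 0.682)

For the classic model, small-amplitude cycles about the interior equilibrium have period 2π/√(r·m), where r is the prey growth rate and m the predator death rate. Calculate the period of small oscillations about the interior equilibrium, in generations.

Here r = 0.351 and m = 0.682, so r·m = 0.239.
ω = √0.239 = 0.489 per generation, hence T = 2π/ω ≈ 12.8 generations.

T ≈ 12.8 generations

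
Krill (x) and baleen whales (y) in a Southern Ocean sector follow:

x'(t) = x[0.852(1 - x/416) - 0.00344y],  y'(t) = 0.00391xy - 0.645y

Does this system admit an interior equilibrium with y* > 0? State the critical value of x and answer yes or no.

Threshold x = 165; K > 165, so yes, the predator persists.

The predator equation gives dy/dt > 0 only when x > 0.645/0.00391 = 165.
Without the predator, x → K = 416. Since 416 > 165, the predator can invade and persist.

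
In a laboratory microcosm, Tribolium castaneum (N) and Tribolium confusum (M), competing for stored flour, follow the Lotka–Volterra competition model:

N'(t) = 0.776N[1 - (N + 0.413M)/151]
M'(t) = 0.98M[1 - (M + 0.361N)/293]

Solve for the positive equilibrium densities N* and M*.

Setting both brackets to zero gives the nullclines N + 0.413M = 151 and 0.361N + M = 293.
Substituting M = 293 - 0.361N into the first: N(1 - 0.413·0.361) = 151 - 0.413·293.
So N* = 30/0.851 = 35.2, and then M* = 293 - 0.361·35.2 = 280.

N* ≈ 35.2, M* ≈ 280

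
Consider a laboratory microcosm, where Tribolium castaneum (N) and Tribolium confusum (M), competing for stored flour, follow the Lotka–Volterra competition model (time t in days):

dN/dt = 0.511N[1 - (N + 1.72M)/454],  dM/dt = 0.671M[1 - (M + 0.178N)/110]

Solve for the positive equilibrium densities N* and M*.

N* ≈ 382, M* ≈ 42.1

Setting both brackets to zero gives the nullclines N + 1.72M = 454 and 0.178N + M = 110.
Substituting M = 110 - 0.178N into the first: N(1 - 1.72·0.178) = 454 - 1.72·110.
So N* = 265/0.694 = 382, and then M* = 110 - 0.178·382 = 42.1.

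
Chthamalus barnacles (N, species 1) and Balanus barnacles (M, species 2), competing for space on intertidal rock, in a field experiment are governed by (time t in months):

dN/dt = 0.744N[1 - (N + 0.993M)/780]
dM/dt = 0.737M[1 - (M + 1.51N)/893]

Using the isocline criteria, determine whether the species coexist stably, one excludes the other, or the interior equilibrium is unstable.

unstable coexistence (outcome depends on initial conditions)

Compare the nullcline intercepts: K1/α12 = 780/0.993 = 785 < K2 = 893; K2/α21 = 893/1.51 = 591 < K1 = 780.
Since both are reversed, neither can invade when rare; the interior point is a saddle.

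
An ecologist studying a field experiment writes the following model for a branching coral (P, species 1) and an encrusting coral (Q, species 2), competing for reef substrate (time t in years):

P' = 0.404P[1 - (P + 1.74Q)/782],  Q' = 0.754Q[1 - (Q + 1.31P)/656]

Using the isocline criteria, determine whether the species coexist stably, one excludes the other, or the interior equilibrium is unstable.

Compare the nullcline intercepts: K1/α12 = 782/1.74 = 449 < K2 = 656; K2/α21 = 656/1.31 = 501 < K1 = 782.
Since both are reversed, neither can invade when rare; the interior point is a saddle.

unstable coexistence (outcome depends on initial conditions)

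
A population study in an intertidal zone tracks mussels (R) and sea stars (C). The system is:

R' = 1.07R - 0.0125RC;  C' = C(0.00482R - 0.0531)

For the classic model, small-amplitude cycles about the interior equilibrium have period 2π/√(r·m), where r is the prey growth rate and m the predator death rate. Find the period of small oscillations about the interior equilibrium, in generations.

T ≈ 26.4 generations

Here r = 1.07 and m = 0.0531, so r·m = 0.0568.
ω = √0.0568 = 0.238 per generation, hence T = 2π/ω ≈ 26.4 generations.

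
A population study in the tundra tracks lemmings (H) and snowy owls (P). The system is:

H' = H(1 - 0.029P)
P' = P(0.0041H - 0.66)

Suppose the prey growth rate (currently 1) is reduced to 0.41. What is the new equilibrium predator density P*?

P* ≈ 14.1

At the interior fixed point, setting dH/dt = 0 with H > 0 fixes P* = (prey growth rate)/(HP coefficient) — independent of the other coefficients.
With the change, P* = 0.41/0.029 = 14.1; it falls from 34.5.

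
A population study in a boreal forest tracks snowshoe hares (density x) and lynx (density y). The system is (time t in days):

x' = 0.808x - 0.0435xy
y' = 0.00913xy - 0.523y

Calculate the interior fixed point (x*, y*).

Set dy/dt = 0 with y > 0: 0.00913x - 0.523 = 0, so x* = 0.523/0.00913 = 57.3.
Set dx/dt = 0 with x > 0: 0.808 - 0.0435y = 0, so y* = 0.808/0.0435 = 18.6.

x* ≈ 57.3, y* ≈ 18.6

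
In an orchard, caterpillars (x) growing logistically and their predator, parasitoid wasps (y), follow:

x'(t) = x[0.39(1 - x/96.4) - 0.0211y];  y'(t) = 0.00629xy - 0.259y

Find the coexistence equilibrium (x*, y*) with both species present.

x* ≈ 41.2, y* ≈ 10.6

From dy/dt = 0 with y > 0: 0.00629x* = 0.259, so x* = 41.2.
Substitute into dx/dt = 0: 0.39(1 - 41.2/96.4) = 0.0211y*.
The bracket is 0.573, giving y* = 0.223/0.0211 = 10.6.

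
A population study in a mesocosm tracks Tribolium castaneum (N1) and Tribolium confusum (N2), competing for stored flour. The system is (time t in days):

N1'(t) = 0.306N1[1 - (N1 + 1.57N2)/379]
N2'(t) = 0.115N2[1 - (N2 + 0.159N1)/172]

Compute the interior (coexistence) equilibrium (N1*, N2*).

Setting both brackets to zero gives the nullclines N1 + 1.57N2 = 379 and 0.159N1 + N2 = 172.
Substituting N2 = 172 - 0.159N1 into the first: N1(1 - 1.57·0.159) = 379 - 1.57·172.
So N1* = 109/0.75 = 145, and then N2* = 172 - 0.159·145 = 149.

N1* ≈ 145, N2* ≈ 149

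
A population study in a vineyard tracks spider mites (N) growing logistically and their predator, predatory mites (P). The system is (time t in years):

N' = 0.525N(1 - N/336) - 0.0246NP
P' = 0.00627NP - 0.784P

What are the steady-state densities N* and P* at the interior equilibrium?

From dP/dt = 0 with P > 0: 0.00627N* = 0.784, so N* = 125.
Substitute into dN/dt = 0: 0.525(1 - 125/336) = 0.0246P*.
The bracket is 0.628, giving P* = 0.33/0.0246 = 13.4.

N* ≈ 125, P* ≈ 13.4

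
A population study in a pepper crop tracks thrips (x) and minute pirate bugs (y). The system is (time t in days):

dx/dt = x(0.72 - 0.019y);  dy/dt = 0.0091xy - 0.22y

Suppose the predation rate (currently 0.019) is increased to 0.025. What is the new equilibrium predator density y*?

y* ≈ 28.8

At the interior fixed point, setting dx/dt = 0 with x > 0 fixes y* = (prey growth rate)/(xy coefficient) — independent of the other coefficients.
With the change, y* = 0.72/0.025 = 28.8; it falls from 37.9.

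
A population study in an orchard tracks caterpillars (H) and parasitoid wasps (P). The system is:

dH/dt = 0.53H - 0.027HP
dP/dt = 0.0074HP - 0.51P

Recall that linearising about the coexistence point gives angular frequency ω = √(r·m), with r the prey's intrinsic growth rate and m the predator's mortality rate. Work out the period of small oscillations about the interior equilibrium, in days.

Here r = 0.53 and m = 0.51, so r·m = 0.27.
ω = √0.27 = 0.52 per day, hence T = 2π/ω ≈ 12.1 days.

T ≈ 12.1 days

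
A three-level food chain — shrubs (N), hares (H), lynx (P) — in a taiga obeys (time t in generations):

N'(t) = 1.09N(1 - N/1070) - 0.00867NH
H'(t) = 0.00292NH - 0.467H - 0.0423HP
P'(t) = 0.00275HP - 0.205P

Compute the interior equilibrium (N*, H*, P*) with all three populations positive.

From dP/dt = 0: 0.00275H* = 0.205, so H* = 74.5.
From dN/dt = 0: 1.09(1 - N*/1070) = 0.00867·74.5, giving N* = 1070·(1 - 0.593) = 436.
From dH/dt = 0: 0.00292·436 - 0.467 = 0.0423P*, so P* = 0.805/0.0423 = 19.

N* ≈ 436, H* ≈ 74.5, P* ≈ 19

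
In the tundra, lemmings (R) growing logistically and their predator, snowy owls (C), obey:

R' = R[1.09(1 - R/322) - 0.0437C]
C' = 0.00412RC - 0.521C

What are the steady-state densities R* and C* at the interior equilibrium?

R* ≈ 126, C* ≈ 15.1

From dC/dt = 0 with C > 0: 0.00412R* = 0.521, so R* = 126.
Substitute into dR/dt = 0: 1.09(1 - 126/322) = 0.0437C*.
The bracket is 0.607, giving C* = 0.662/0.0437 = 15.1.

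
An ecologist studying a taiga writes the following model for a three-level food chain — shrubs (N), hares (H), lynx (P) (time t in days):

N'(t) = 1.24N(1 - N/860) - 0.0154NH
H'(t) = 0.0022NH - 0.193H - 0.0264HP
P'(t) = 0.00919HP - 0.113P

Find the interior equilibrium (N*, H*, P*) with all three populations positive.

N* ≈ 729, H* ≈ 12.3, P* ≈ 53.4

From dP/dt = 0: 0.00919H* = 0.113, so H* = 12.3.
From dN/dt = 0: 1.24(1 - N*/860) = 0.0154·12.3, giving N* = 860·(1 - 0.153) = 729.
From dH/dt = 0: 0.0022·729 - 0.193 = 0.0264P*, so P* = 1.41/0.0264 = 53.4.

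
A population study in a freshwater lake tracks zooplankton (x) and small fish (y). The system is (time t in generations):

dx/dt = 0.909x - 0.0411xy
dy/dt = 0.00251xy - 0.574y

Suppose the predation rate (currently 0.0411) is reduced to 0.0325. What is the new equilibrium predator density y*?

y* ≈ 28

At the interior fixed point, setting dx/dt = 0 with x > 0 fixes y* = (prey growth rate)/(xy coefficient) — independent of the other coefficients.
With the change, y* = 0.909/0.0325 = 28; it rises from 22.1.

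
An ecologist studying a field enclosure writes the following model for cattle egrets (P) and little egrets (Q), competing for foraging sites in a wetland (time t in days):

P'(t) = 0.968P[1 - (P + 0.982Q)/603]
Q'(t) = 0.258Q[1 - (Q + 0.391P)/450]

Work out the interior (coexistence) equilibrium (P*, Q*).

P* ≈ 262, Q* ≈ 348

Setting both brackets to zero gives the nullclines P + 0.982Q = 603 and 0.391P + Q = 450.
Substituting Q = 450 - 0.391P into the first: P(1 - 0.982·0.391) = 603 - 0.982·450.
So P* = 161/0.616 = 262, and then Q* = 450 - 0.391·262 = 348.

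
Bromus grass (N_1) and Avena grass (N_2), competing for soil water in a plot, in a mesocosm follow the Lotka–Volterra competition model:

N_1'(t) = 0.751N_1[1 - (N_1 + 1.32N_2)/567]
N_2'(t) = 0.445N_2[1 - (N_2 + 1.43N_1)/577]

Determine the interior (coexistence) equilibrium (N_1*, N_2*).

N_1* ≈ 219, N_2* ≈ 263

Setting both brackets to zero gives the nullclines N_1 + 1.32N_2 = 567 and 1.43N_1 + N_2 = 577.
Substituting N_2 = 577 - 1.43N_1 into the first: N_1(1 - 1.32·1.43) = 567 - 1.32·577.
So N_1* = -195/-0.888 = 219, and then N_2* = 577 - 1.43·219 = 263.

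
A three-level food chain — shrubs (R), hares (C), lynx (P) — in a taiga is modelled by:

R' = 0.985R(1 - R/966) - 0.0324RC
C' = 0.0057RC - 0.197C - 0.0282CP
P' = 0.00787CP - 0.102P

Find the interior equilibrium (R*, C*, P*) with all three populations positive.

From dP/dt = 0: 0.00787C* = 0.102, so C* = 13.
From dR/dt = 0: 0.985(1 - R*/966) = 0.0324·13, giving R* = 966·(1 - 0.426) = 554.
From dC/dt = 0: 0.0057·554 - 0.197 = 0.0282P*, so P* = 2.96/0.0282 = 105.

R* ≈ 554, C* ≈ 13, P* ≈ 105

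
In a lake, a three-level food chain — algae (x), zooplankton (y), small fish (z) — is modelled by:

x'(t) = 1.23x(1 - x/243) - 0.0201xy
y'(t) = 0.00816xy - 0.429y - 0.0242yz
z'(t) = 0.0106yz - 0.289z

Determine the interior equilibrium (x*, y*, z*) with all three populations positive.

From dz/dt = 0: 0.0106y* = 0.289, so y* = 27.3.
From dx/dt = 0: 1.23(1 - x*/243) = 0.0201·27.3, giving x* = 243·(1 - 0.446) = 135.
From dy/dt = 0: 0.00816·135 - 0.429 = 0.0242z*, so z* = 0.67/0.0242 = 27.7.

x* ≈ 135, y* ≈ 27.3, z* ≈ 27.7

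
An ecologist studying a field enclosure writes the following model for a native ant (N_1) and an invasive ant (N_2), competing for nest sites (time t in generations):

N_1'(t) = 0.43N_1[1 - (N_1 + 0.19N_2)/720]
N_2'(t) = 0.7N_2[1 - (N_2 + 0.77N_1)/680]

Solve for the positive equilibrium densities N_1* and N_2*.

N_1* ≈ 692, N_2* ≈ 147

Setting both brackets to zero gives the nullclines N_1 + 0.19N_2 = 720 and 0.77N_1 + N_2 = 680.
Substituting N_2 = 680 - 0.77N_1 into the first: N_1(1 - 0.19·0.77) = 720 - 0.19·680.
So N_1* = 591/0.854 = 692, and then N_2* = 680 - 0.77·692 = 147.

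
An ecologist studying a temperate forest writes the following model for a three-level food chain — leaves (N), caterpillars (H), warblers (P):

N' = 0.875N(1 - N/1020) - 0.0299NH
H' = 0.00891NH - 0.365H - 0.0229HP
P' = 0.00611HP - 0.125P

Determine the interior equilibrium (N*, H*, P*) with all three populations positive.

N* ≈ 307, H* ≈ 20.5, P* ≈ 103

From dP/dt = 0: 0.00611H* = 0.125, so H* = 20.5.
From dN/dt = 0: 0.875(1 - N*/1020) = 0.0299·20.5, giving N* = 1020·(1 - 0.699) = 307.
From dH/dt = 0: 0.00891·307 - 0.365 = 0.0229P*, so P* = 2.37/0.0229 = 103.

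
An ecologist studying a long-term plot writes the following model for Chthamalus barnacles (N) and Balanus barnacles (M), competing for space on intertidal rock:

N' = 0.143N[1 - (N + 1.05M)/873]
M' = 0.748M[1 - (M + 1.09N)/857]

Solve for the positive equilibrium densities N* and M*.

N* ≈ 186, M* ≈ 654

Setting both brackets to zero gives the nullclines N + 1.05M = 873 and 1.09N + M = 857.
Substituting M = 857 - 1.09N into the first: N(1 - 1.05·1.09) = 873 - 1.05·857.
So N* = -26.9/-0.145 = 186, and then M* = 857 - 1.09·186 = 654.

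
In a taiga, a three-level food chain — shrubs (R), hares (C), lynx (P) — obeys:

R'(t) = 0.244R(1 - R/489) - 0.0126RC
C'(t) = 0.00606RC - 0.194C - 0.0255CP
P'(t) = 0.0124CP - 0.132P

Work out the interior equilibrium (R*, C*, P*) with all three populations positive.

R* ≈ 220, C* ≈ 10.6, P* ≈ 44.7

From dP/dt = 0: 0.0124C* = 0.132, so C* = 10.6.
From dR/dt = 0: 0.244(1 - R*/489) = 0.0126·10.6, giving R* = 489·(1 - 0.55) = 220.
From dC/dt = 0: 0.00606·220 - 0.194 = 0.0255P*, so P* = 1.14/0.0255 = 44.7.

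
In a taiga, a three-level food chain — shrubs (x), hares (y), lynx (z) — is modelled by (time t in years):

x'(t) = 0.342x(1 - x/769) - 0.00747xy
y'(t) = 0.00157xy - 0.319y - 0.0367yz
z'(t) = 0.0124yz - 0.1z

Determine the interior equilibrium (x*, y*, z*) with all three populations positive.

x* ≈ 634, y* ≈ 8.06, z* ≈ 18.4

From dz/dt = 0: 0.0124y* = 0.1, so y* = 8.06.
From dx/dt = 0: 0.342(1 - x*/769) = 0.00747·8.06, giving x* = 769·(1 - 0.176) = 634.
From dy/dt = 0: 0.00157·634 - 0.319 = 0.0367z*, so z* = 0.676/0.0367 = 18.4.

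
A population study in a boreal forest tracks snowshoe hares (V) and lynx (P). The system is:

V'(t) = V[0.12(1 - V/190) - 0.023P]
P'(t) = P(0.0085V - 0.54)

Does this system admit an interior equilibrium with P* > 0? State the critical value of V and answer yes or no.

The predator equation gives dP/dt > 0 only when V > 0.54/0.0085 = 63.5.
Without the predator, V → K = 190. Since 190 > 63.5, the predator can invade and persist.

Threshold V = 63.5; K > 63.5, so yes, the predator persists.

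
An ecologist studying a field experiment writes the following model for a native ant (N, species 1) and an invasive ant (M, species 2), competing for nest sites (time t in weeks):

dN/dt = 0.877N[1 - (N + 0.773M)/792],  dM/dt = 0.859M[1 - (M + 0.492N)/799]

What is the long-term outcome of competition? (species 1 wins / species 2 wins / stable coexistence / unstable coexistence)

stable coexistence

Compare the nullcline intercepts: K1/α12 = 792/0.773 = 1020 > K2 = 799; K2/α21 = 799/0.492 = 1620 > K1 = 792.
Since both inequalities hold, each species can invade when rare, so the interior equilibrium is stable.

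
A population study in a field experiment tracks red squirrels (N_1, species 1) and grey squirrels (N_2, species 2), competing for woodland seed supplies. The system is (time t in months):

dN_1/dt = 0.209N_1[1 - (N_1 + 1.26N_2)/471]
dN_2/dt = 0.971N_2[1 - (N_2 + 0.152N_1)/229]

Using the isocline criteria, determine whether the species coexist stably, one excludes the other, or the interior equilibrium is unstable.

stable coexistence

Compare the nullcline intercepts: K1/α12 = 471/1.26 = 374 > K2 = 229; K2/α21 = 229/0.152 = 1510 > K1 = 471.
Since both inequalities hold, each species can invade when rare, so the interior equilibrium is stable.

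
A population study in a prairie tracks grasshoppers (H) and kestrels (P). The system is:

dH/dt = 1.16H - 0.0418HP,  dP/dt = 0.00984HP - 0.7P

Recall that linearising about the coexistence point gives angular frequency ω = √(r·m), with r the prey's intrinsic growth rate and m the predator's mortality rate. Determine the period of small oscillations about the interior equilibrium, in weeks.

T ≈ 6.97 weeks

Here r = 1.16 and m = 0.7, so r·m = 0.812.
ω = √0.812 = 0.901 per week, hence T = 2π/ω ≈ 6.97 weeks.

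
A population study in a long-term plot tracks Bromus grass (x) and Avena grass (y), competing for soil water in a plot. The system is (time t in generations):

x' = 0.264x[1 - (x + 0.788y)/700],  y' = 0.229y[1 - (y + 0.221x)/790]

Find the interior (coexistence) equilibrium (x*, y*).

Setting both brackets to zero gives the nullclines x + 0.788y = 700 and 0.221x + y = 790.
Substituting y = 790 - 0.221x into the first: x(1 - 0.788·0.221) = 700 - 0.788·790.
So x* = 77.5/0.826 = 93.8, and then y* = 790 - 0.221·93.8 = 769.

x* ≈ 93.8, y* ≈ 769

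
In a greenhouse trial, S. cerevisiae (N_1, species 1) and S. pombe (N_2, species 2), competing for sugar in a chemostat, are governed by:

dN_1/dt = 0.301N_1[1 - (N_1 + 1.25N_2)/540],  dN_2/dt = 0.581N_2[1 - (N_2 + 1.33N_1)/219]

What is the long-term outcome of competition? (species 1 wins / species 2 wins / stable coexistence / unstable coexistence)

Compare the nullcline intercepts: K1/α12 = 540/1.25 = 432 > K2 = 219; K2/α21 = 219/1.33 = 165 < K1 = 540.
Since the inequalities point opposite ways, species 1 can invade but species 2 cannot.

species 1 excludes species 2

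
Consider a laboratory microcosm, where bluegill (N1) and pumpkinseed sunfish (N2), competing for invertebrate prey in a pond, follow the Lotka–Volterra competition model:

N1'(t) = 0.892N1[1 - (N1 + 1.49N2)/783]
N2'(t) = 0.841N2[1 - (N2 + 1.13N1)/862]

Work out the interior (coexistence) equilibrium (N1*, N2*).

Setting both brackets to zero gives the nullclines N1 + 1.49N2 = 783 and 1.13N1 + N2 = 862.
Substituting N2 = 862 - 1.13N1 into the first: N1(1 - 1.49·1.13) = 783 - 1.49·862.
So N1* = -501/-0.684 = 733, and then N2* = 862 - 1.13·733 = 33.3.

N1* ≈ 733, N2* ≈ 33.3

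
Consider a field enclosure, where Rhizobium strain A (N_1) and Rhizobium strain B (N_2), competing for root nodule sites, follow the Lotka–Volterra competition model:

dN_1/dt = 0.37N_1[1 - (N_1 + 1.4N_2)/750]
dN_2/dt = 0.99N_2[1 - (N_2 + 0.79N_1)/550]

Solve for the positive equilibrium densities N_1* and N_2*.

Setting both brackets to zero gives the nullclines N_1 + 1.4N_2 = 750 and 0.79N_1 + N_2 = 550.
Substituting N_2 = 550 - 0.79N_1 into the first: N_1(1 - 1.4·0.79) = 750 - 1.4·550.
So N_1* = -20/-0.106 = 189, and then N_2* = 550 - 0.79·189 = 401.

N_1* ≈ 189, N_2* ≈ 401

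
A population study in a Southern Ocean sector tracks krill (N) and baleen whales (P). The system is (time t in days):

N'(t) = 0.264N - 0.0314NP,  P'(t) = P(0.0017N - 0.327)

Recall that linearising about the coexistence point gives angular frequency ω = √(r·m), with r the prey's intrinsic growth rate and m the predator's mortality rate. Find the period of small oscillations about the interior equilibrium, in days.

Here r = 0.264 and m = 0.327, so r·m = 0.0863.
ω = √0.0863 = 0.294 per day, hence T = 2π/ω ≈ 21.4 days.

T ≈ 21.4 days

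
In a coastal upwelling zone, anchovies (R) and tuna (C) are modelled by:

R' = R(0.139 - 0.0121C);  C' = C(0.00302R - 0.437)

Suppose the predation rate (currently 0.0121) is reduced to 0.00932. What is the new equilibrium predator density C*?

C* ≈ 14.9

At the interior fixed point, setting dR/dt = 0 with R > 0 fixes C* = (prey growth rate)/(RC coefficient) — independent of the other coefficients.
With the change, C* = 0.139/0.00932 = 14.9; it rises from 11.5.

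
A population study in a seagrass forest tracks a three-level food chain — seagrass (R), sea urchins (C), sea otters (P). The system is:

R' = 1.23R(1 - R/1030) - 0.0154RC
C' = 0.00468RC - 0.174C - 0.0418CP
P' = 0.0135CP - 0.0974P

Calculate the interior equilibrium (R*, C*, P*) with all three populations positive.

From dP/dt = 0: 0.0135C* = 0.0974, so C* = 7.21.
From dR/dt = 0: 1.23(1 - R*/1030) = 0.0154·7.21, giving R* = 1030·(1 - 0.0903) = 937.
From dC/dt = 0: 0.00468·937 - 0.174 = 0.0418P*, so P* = 4.21/0.0418 = 101.

R* ≈ 937, C* ≈ 7.21, P* ≈ 101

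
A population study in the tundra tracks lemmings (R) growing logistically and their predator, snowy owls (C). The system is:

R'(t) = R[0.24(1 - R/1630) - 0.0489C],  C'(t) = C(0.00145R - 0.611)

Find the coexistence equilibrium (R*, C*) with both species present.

From dC/dt = 0 with C > 0: 0.00145R* = 0.611, so R* = 421.
Substitute into dR/dt = 0: 0.24(1 - 421/1630) = 0.0489C*.
The bracket is 0.741, giving C* = 0.178/0.0489 = 3.64.

R* ≈ 421, C* ≈ 3.64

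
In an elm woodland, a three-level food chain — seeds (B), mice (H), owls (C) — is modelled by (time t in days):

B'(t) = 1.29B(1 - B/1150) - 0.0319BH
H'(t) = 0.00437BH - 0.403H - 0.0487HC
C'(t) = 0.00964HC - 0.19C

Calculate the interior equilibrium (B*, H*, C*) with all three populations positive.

B* ≈ 590, H* ≈ 19.7, C* ≈ 44.6

From dC/dt = 0: 0.00964H* = 0.19, so H* = 19.7.
From dB/dt = 0: 1.29(1 - B*/1150) = 0.0319·19.7, giving B* = 1150·(1 - 0.487) = 590.
From dH/dt = 0: 0.00437·590 - 0.403 = 0.0487C*, so C* = 2.17/0.0487 = 44.6.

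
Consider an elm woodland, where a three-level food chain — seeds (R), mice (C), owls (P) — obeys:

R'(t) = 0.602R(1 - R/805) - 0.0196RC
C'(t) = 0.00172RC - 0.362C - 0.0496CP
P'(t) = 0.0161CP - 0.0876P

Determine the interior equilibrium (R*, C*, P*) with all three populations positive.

R* ≈ 662, C* ≈ 5.44, P* ≈ 15.7

From dP/dt = 0: 0.0161C* = 0.0876, so C* = 5.44.
From dR/dt = 0: 0.602(1 - R*/805) = 0.0196·5.44, giving R* = 805·(1 - 0.177) = 662.
From dC/dt = 0: 0.00172·662 - 0.362 = 0.0496P*, so P* = 0.777/0.0496 = 15.7.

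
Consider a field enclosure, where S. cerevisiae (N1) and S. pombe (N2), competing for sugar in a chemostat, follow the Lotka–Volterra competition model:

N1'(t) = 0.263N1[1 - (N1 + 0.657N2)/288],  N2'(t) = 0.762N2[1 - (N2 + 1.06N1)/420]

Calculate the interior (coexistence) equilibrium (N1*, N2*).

Setting both brackets to zero gives the nullclines N1 + 0.657N2 = 288 and 1.06N1 + N2 = 420.
Substituting N2 = 420 - 1.06N1 into the first: N1(1 - 0.657·1.06) = 288 - 0.657·420.
So N1* = 12.1/0.304 = 39.7, and then N2* = 420 - 1.06·39.7 = 378.

N1* ≈ 39.7, N2* ≈ 378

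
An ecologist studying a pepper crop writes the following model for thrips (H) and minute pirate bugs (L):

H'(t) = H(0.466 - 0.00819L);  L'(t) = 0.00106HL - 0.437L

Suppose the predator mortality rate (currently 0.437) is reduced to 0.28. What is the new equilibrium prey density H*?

At the interior fixed point, setting dL/dt = 0 with L > 0 fixes H* = (predator death rate)/(HL coefficient) — independent of the other coefficients.
With the change, H* = 0.28/0.00106 = 264; it falls from 412.

H* ≈ 264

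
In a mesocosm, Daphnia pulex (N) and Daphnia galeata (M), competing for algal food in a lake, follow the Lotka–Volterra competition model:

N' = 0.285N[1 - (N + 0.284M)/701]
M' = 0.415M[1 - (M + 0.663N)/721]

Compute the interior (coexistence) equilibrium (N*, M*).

Setting both brackets to zero gives the nullclines N + 0.284M = 701 and 0.663N + M = 721.
Substituting M = 721 - 0.663N into the first: N(1 - 0.284·0.663) = 701 - 0.284·721.
So N* = 496/0.812 = 611, and then M* = 721 - 0.663·611 = 316.

N* ≈ 611, M* ≈ 316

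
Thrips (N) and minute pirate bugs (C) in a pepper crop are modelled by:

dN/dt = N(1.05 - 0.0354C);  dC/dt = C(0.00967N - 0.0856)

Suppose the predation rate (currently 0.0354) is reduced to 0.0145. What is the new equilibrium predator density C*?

C* ≈ 72.4

At the interior fixed point, setting dN/dt = 0 with N > 0 fixes C* = (prey growth rate)/(NC coefficient) — independent of the other coefficients.
With the change, C* = 1.05/0.0145 = 72.4; it rises from 29.7.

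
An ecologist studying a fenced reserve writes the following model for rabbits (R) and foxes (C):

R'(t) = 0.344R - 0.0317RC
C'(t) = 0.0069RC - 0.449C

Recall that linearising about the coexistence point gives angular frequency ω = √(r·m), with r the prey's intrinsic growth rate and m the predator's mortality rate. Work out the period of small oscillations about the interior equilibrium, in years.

T ≈ 16 years

Here r = 0.344 and m = 0.449, so r·m = 0.154.
ω = √0.154 = 0.393 per year, hence T = 2π/ω ≈ 16 years.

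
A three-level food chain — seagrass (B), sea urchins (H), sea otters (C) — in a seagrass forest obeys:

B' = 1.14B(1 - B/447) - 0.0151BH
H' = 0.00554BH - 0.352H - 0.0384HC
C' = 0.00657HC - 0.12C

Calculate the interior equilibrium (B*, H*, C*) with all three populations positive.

From dC/dt = 0: 0.00657H* = 0.12, so H* = 18.3.
From dB/dt = 0: 1.14(1 - B*/447) = 0.0151·18.3, giving B* = 447·(1 - 0.242) = 339.
From dH/dt = 0: 0.00554·339 - 0.352 = 0.0384C*, so C* = 1.53/0.0384 = 39.7.

B* ≈ 339, H* ≈ 18.3, C* ≈ 39.7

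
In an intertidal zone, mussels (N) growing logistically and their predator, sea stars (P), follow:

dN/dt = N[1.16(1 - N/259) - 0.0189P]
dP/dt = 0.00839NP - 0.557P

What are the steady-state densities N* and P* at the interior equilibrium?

N* ≈ 66.4, P* ≈ 45.6

From dP/dt = 0 with P > 0: 0.00839N* = 0.557, so N* = 66.4.
Substitute into dN/dt = 0: 1.16(1 - 66.4/259) = 0.0189P*.
The bracket is 0.744, giving P* = 0.863/0.0189 = 45.6.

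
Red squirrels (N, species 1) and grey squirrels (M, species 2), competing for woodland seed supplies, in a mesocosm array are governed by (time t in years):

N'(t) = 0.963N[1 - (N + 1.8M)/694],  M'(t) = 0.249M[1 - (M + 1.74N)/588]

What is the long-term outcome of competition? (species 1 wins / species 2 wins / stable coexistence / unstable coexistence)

unstable coexistence (outcome depends on initial conditions)

Compare the nullcline intercepts: K1/α12 = 694/1.8 = 386 < K2 = 588; K2/α21 = 588/1.74 = 338 < K1 = 694.
Since both are reversed, neither can invade when rare; the interior point is a saddle.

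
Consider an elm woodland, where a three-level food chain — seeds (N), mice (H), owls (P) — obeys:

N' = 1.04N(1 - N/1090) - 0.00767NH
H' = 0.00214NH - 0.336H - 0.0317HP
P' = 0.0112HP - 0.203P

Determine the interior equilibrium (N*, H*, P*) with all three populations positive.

From dP/dt = 0: 0.0112H* = 0.203, so H* = 18.1.
From dN/dt = 0: 1.04(1 - N*/1090) = 0.00767·18.1, giving N* = 1090·(1 - 0.134) = 944.
From dH/dt = 0: 0.00214·944 - 0.336 = 0.0317P*, so P* = 1.68/0.0317 = 53.1.

N* ≈ 944, H* ≈ 18.1, P* ≈ 53.1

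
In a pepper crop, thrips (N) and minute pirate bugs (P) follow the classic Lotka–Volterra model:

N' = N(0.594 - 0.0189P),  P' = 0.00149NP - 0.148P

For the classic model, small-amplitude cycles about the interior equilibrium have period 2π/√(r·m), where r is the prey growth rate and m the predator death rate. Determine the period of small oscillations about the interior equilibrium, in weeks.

T ≈ 21.2 weeks

Here r = 0.594 and m = 0.148, so r·m = 0.0879.
ω = √0.0879 = 0.296 per week, hence T = 2π/ω ≈ 21.2 weeks.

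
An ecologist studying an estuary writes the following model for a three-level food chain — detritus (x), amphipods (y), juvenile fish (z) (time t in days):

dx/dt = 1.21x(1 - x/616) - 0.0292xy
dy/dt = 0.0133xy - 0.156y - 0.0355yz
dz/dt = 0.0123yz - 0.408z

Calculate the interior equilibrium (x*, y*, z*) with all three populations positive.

From dz/dt = 0: 0.0123y* = 0.408, so y* = 33.2.
From dx/dt = 0: 1.21(1 - x*/616) = 0.0292·33.2, giving x* = 616·(1 - 0.8) = 123.
From dy/dt = 0: 0.0133·123 - 0.156 = 0.0355z*, so z* = 1.48/0.0355 = 41.7.

x* ≈ 123, y* ≈ 33.2, z* ≈ 41.7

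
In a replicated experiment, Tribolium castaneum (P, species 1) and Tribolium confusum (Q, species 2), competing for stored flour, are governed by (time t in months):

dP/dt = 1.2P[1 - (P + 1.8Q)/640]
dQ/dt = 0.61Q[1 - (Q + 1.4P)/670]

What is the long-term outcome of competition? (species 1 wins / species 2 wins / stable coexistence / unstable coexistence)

Compare the nullcline intercepts: K1/α12 = 640/1.8 = 356 < K2 = 670; K2/α21 = 670/1.4 = 479 < K1 = 640.
Since both are reversed, neither can invade when rare; the interior point is a saddle.

unstable coexistence (outcome depends on initial conditions)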